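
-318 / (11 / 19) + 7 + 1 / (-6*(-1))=-35779 / 66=-542.11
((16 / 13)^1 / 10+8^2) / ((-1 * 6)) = -10.69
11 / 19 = 0.58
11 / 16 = 0.69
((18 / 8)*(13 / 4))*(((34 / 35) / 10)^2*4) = 33813 / 122500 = 0.28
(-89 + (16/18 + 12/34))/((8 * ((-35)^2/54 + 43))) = -40281/241196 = -0.17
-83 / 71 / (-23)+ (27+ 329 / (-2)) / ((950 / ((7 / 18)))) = -12197 / 2233944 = -0.01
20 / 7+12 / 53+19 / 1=8193 / 371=22.08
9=9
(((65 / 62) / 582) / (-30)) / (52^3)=-1 / 2341707264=-0.00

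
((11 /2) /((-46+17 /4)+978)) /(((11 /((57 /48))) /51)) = 969 /29960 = 0.03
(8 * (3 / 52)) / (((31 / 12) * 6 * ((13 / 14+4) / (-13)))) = -0.08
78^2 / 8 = 1521 / 2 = 760.50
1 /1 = 1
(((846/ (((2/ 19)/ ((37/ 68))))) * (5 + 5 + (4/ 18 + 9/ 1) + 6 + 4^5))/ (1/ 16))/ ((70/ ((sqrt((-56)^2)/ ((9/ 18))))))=9984197216/ 85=117461143.72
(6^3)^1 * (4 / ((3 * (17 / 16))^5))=33554432 / 12778713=2.63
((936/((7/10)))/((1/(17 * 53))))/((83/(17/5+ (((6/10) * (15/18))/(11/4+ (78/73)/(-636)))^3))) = 2210172032847982112208/44704802510026897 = 49439.25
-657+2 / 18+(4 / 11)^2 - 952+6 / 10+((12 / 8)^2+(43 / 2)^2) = -12454421 / 10890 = -1143.66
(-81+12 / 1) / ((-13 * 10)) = 69 / 130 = 0.53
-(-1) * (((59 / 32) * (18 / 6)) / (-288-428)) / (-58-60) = 3 / 45824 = 0.00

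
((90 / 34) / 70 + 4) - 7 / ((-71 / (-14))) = 44907 / 16898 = 2.66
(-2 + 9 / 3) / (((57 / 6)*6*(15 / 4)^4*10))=128 / 14428125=0.00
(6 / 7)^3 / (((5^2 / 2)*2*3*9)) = 8 / 8575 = 0.00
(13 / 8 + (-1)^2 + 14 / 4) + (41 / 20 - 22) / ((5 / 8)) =-5159 / 200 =-25.80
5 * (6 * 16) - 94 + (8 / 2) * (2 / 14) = 2706 / 7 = 386.57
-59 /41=-1.44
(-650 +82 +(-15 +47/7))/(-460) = 2017/1610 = 1.25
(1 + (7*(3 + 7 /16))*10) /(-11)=-1933 /88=-21.97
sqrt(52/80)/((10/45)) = 9*sqrt(65)/20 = 3.63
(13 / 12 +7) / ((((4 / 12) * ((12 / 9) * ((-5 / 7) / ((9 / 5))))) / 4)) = -183.33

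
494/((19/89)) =2314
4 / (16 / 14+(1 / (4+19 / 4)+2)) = 1.23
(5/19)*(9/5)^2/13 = 81/1235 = 0.07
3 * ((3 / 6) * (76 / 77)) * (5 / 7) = 570 / 539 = 1.06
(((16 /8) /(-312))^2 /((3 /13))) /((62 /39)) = 1 /8928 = 0.00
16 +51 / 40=691 / 40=17.28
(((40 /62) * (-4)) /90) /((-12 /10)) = 20 /837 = 0.02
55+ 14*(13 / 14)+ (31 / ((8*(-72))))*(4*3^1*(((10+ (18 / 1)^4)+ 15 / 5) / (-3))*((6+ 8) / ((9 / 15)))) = 113927753 / 216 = 527443.30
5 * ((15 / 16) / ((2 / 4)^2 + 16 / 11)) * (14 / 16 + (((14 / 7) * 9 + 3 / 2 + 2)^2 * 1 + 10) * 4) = 166309 / 32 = 5197.16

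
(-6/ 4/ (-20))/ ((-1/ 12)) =-9/ 10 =-0.90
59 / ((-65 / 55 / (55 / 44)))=-3245 / 52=-62.40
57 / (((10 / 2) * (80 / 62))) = 1767 / 200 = 8.84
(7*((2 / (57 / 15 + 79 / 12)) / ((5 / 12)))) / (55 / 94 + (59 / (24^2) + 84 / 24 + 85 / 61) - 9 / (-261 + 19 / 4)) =487490918400 / 846055781593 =0.58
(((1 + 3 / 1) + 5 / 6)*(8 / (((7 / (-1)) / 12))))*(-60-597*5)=201840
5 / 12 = 0.42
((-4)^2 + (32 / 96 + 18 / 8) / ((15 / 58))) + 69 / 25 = 12937 / 450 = 28.75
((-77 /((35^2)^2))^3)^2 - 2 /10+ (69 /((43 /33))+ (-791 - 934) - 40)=-1712.25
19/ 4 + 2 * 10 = 99/ 4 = 24.75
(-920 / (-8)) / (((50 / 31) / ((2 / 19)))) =7.51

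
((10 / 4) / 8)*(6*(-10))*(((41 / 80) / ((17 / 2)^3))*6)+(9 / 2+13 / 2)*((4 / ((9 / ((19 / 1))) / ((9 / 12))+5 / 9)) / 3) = 48912681 / 3989356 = 12.26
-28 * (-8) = 224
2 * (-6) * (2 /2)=-12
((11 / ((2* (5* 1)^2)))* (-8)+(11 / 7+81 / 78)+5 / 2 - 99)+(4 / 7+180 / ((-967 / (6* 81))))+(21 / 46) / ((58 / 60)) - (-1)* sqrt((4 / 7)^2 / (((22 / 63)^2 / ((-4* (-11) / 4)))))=-179.64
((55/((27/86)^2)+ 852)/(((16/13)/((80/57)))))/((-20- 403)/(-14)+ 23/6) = 7195216/152361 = 47.22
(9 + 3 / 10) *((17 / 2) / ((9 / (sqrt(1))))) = 527 / 60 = 8.78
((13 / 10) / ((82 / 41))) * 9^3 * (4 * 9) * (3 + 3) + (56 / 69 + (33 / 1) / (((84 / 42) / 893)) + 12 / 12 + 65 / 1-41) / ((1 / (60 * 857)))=87293920984 / 115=759077573.77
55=55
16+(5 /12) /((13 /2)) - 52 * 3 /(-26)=1721 /78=22.06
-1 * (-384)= 384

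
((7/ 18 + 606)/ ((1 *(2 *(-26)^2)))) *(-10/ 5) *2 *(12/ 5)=-2183/ 507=-4.31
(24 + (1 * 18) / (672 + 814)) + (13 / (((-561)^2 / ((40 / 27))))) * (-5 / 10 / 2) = 151603212157 / 6313617981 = 24.01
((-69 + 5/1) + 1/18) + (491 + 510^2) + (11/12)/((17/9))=159442855/612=260527.54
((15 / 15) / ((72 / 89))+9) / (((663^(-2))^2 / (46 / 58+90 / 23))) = 49667283542938347 / 5336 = 9307961683459.21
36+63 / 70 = 369 / 10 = 36.90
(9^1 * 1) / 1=9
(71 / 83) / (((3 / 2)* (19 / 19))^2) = 284 / 747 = 0.38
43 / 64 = 0.67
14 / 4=7 / 2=3.50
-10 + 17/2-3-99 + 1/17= -3517/34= -103.44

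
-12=-12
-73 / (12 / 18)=-219 / 2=-109.50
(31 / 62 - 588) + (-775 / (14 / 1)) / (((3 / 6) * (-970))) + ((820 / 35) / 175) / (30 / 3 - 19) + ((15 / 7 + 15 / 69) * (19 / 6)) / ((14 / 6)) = -14369375509 / 24596775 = -584.20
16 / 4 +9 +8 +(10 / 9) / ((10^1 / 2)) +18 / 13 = 2645 / 117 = 22.61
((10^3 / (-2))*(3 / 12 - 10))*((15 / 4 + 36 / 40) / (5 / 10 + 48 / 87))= 2629575 / 122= 21553.89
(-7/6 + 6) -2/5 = 133/30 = 4.43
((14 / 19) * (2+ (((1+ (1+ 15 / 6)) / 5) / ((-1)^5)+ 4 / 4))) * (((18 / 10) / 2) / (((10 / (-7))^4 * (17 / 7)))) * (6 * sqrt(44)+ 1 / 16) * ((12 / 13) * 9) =600362847 / 8398000000+ 1801088541 * sqrt(11) / 131218750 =45.59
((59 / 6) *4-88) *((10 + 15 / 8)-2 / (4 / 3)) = -6059 / 12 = -504.92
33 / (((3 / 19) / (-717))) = -149853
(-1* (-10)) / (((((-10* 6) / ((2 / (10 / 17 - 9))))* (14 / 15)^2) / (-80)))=-25500 / 7007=-3.64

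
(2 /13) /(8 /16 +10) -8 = -2180 /273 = -7.99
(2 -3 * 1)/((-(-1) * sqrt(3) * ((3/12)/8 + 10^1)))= -32 * sqrt(3)/963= -0.06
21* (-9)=-189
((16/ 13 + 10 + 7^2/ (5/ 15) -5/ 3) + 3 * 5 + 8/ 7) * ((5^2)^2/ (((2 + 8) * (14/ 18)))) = 17680875/ 1274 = 13878.24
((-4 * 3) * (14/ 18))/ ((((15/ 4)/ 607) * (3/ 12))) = -271936/ 45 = -6043.02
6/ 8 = 3/ 4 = 0.75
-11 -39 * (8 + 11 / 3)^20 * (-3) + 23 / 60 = 1978491710412895227432168714278669 / 7748409780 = 255341646426564603741462.00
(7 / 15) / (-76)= -7 / 1140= -0.01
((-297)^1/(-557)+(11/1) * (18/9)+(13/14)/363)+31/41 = 2703199237/116057634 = 23.29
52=52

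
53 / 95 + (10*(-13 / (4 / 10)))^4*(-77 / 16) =-81610826171027 / 1520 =-53691333007.25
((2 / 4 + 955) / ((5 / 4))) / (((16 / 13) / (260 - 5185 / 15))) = -2128217 / 40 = -53205.42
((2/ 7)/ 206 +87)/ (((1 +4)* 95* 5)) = 62728/ 1712375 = 0.04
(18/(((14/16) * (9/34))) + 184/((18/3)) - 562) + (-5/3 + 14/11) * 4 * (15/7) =-105566/231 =-457.00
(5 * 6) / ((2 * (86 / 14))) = 105 / 43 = 2.44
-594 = -594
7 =7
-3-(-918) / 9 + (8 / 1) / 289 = 28619 / 289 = 99.03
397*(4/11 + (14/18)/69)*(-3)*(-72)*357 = 2903743752/253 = 11477248.03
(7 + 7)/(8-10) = -7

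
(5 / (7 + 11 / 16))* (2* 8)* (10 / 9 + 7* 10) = 740.02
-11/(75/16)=-176/75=-2.35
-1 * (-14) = 14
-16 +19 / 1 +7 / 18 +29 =583 / 18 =32.39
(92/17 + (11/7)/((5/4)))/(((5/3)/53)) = 630912/2975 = 212.07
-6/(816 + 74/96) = -288/39205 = -0.01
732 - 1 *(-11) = 743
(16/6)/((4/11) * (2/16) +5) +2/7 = 1898/2331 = 0.81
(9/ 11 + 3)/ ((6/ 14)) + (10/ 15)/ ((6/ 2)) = 904/ 99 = 9.13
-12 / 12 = -1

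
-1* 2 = -2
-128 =-128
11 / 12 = 0.92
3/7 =0.43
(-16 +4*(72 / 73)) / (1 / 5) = -4400 / 73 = -60.27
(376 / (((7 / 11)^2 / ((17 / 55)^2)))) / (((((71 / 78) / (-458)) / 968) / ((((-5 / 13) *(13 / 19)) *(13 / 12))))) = 4070832489152 / 330505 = 12317007.27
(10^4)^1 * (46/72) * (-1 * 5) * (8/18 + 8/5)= -5290000/81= -65308.64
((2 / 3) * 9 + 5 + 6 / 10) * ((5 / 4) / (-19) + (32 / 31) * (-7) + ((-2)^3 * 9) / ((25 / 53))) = -273179159 / 147250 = -1855.21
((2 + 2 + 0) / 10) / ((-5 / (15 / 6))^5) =-1 / 80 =-0.01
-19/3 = -6.33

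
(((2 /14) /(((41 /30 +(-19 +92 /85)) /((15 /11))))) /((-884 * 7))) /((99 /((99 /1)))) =225 /118292174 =0.00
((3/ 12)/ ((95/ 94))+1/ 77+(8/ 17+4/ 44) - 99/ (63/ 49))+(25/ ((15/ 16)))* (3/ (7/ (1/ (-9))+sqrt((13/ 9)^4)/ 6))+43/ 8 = -2183440042747/ 30291883160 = -72.08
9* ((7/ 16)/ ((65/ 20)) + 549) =4942.21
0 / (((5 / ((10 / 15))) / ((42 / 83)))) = 0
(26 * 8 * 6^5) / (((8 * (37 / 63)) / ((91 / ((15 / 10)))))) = 772716672 / 37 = 20884234.38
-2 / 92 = -1 / 46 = -0.02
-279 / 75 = -3.72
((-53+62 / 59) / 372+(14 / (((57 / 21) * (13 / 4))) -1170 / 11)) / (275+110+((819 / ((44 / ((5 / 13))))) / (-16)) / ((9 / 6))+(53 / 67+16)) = -3353452027064 / 12832967259645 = -0.26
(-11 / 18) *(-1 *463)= 5093 / 18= 282.94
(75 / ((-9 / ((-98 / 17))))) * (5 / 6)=6125 / 153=40.03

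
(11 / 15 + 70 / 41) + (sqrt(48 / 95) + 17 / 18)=4* sqrt(285) / 95 + 12491 / 3690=4.10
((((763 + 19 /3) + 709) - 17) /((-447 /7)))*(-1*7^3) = 10525984 /1341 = 7849.35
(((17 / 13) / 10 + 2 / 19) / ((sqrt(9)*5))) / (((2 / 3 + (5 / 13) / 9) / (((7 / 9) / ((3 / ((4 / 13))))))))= 8162 / 4612725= 0.00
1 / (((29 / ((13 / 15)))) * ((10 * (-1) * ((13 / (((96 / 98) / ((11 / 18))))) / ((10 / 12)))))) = -0.00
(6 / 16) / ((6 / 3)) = 3 / 16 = 0.19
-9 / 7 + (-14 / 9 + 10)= 451 / 63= 7.16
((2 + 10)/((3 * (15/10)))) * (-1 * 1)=-2.67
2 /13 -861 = -11191 /13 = -860.85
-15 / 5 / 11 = -3 / 11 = -0.27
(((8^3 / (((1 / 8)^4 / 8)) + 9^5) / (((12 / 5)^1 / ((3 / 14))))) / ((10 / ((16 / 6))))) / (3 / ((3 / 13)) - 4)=16836265 / 378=44540.38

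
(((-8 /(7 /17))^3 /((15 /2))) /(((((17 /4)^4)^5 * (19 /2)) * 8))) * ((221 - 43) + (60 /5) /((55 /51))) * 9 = -1254815446176104448 /211794188049449370048416425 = -0.00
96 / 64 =3 / 2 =1.50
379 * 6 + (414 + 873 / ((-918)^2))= 251693665 / 93636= 2688.00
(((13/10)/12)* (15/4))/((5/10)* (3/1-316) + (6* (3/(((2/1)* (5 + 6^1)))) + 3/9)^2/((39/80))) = -552123/208998128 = -0.00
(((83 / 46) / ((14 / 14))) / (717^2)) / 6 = 83 / 141888564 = 0.00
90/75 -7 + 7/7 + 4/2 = -14/5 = -2.80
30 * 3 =90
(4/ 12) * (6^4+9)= 435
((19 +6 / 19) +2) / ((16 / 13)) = 5265 / 304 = 17.32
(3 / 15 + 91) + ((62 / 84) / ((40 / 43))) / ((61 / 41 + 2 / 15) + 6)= 5573203 / 61040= 91.30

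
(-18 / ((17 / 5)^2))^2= 202500 / 83521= 2.42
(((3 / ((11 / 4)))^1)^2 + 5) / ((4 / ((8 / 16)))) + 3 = 3653 / 968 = 3.77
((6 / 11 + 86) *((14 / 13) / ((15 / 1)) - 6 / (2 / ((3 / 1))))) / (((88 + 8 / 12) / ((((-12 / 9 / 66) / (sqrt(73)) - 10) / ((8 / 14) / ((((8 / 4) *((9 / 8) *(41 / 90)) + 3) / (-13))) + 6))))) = 133423276 *sqrt(73) / 229836559095 + 133423276 / 6360497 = 20.98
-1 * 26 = -26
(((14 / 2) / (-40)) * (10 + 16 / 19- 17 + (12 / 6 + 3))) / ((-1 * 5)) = -77 / 1900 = -0.04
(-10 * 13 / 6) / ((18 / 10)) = -325 / 27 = -12.04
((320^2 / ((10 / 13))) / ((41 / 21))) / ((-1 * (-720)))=11648 / 123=94.70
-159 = -159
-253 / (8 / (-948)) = 59961 / 2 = 29980.50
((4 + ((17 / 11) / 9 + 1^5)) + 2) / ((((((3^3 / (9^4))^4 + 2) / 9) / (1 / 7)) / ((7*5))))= 12378084623550 / 76709256833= 161.36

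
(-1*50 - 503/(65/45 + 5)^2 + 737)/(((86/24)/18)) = 3390.14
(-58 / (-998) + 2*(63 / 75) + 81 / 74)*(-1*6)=-7845051 / 461575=-17.00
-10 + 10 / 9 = -80 / 9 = -8.89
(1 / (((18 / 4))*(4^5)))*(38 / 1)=19 / 2304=0.01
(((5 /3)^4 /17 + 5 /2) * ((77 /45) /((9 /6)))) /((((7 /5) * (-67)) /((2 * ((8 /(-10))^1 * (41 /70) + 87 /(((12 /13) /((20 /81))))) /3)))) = -11569802002 /21185895465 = -0.55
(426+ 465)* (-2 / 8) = -891 / 4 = -222.75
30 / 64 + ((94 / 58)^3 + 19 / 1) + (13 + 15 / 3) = 32564747 / 780448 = 41.73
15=15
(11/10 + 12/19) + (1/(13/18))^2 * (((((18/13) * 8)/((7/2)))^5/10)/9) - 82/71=104426400873457353/14226747247204310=7.34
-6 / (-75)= 2 / 25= 0.08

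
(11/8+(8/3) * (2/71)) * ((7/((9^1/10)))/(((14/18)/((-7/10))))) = -17297/1704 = -10.15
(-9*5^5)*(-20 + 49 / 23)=502581.52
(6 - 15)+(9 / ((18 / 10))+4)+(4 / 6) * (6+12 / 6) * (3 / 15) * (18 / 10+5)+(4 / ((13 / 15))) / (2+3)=8.18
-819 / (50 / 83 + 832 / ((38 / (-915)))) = 1291563 / 31592170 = 0.04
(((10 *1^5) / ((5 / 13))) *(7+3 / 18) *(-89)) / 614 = -49751 / 1842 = -27.01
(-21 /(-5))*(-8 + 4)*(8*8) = -5376 /5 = -1075.20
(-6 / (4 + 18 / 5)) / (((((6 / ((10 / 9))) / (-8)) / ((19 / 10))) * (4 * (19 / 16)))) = 80 / 171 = 0.47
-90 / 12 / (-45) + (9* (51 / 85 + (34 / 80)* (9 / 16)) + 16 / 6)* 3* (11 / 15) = 217409 / 9600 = 22.65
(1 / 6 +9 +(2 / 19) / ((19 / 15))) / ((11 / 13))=260455 / 23826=10.93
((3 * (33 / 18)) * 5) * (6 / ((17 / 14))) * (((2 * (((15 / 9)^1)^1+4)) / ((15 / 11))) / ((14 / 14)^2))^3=473899888 / 6075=78008.21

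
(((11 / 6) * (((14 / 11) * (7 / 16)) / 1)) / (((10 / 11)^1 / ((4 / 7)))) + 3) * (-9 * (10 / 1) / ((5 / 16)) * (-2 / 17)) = 10488 / 85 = 123.39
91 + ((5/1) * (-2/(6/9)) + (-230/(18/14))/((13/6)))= -256/39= -6.56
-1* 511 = -511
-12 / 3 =-4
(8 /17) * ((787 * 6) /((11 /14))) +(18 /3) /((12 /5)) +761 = 1343277 /374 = 3591.65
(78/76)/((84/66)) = 429/532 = 0.81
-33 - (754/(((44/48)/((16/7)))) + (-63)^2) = -452922/77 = -5882.10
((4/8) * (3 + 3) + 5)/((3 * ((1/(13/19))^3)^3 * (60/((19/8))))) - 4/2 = -6103478195387/3057041347380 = -2.00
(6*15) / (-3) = -30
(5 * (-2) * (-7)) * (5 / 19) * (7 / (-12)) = -1225 / 114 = -10.75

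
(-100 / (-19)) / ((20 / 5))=25 / 19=1.32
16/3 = 5.33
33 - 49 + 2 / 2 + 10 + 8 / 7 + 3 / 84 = -107 / 28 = -3.82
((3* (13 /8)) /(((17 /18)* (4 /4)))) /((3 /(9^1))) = 1053 /68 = 15.49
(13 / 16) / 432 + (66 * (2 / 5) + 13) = 1361729 / 34560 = 39.40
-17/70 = -0.24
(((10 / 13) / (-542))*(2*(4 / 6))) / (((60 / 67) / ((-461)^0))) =-67 / 31707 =-0.00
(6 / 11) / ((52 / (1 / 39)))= 1 / 3718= 0.00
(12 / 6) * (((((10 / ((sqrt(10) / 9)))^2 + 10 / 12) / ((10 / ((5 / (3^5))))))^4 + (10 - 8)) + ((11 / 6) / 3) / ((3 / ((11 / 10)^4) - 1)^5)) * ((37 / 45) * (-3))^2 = 34614316931572694007074961489088845887 / 278084827646429088391213007218543488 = 124.47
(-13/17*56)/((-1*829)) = 728/14093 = 0.05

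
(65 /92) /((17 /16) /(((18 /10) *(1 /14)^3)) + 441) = 585 /1706278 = 0.00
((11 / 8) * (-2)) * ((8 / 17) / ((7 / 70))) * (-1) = 220 / 17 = 12.94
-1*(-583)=583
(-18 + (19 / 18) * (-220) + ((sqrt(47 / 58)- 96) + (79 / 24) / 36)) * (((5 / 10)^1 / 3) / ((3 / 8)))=-299057 / 1944 + 2 * sqrt(2726) / 261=-153.44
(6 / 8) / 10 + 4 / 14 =101 / 280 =0.36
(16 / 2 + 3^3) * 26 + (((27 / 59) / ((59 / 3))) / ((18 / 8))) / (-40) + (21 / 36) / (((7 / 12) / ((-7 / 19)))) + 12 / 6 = 602943839 / 661390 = 911.63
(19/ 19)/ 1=1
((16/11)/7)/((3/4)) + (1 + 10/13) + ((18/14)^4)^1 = 4922404/1030029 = 4.78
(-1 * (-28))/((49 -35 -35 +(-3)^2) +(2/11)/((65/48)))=-715/303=-2.36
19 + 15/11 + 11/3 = 793/33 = 24.03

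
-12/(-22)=6/11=0.55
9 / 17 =0.53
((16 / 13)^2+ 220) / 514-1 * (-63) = 2754997 / 43433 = 63.43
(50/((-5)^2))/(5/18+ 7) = 36/131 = 0.27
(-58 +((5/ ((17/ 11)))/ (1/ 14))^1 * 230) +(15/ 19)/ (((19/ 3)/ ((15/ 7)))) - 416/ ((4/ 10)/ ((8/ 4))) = 8279.91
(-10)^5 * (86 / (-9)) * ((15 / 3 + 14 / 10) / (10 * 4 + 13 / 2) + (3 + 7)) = 8108080000 / 837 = 9687072.88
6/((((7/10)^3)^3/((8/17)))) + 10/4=99430056595/1372022638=72.47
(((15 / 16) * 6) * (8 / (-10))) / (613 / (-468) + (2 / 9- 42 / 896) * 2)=4.69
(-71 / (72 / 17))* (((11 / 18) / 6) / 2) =-13277 / 15552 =-0.85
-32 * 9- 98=-386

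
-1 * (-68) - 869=-801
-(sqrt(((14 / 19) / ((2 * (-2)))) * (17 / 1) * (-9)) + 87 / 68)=-3 * sqrt(4522) / 38-87 / 68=-6.59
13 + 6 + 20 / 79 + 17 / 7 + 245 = 147475 / 553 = 266.68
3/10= 0.30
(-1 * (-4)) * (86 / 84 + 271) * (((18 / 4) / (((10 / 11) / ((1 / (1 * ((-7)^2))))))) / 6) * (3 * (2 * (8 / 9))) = 97.71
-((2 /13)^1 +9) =-119 /13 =-9.15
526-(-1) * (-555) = -29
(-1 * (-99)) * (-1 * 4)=-396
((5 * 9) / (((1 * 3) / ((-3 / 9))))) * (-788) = 3940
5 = 5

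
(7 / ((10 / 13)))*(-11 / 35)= -143 / 50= -2.86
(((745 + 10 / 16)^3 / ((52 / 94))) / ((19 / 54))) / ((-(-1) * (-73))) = -269335107041625 / 9231872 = -29174484.55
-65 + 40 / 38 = -1215 / 19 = -63.95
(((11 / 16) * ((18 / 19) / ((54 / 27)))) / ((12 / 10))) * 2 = 165 / 304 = 0.54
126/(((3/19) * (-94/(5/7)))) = -285/47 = -6.06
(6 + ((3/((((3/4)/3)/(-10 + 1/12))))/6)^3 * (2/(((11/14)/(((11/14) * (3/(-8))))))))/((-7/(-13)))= 21929531/2016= 10877.74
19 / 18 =1.06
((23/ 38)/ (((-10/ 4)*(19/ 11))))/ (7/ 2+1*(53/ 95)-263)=506/ 934781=0.00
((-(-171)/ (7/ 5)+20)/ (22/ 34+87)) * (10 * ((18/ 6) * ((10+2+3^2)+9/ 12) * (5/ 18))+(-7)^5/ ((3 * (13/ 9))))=-650412197/ 108472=-5996.13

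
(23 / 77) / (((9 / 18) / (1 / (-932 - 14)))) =-23 / 36421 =-0.00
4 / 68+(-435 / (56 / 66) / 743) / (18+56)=1295461 / 26171432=0.05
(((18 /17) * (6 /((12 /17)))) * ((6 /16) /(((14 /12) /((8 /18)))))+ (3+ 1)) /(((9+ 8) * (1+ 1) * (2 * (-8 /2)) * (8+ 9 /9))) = -37 /17136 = -0.00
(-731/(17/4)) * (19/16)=-817/4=-204.25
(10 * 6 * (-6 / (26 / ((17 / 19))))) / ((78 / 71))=-36210 / 3211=-11.28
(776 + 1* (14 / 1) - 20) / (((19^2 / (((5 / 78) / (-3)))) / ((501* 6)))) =-642950 / 4693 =-137.00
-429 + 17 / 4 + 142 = -1131 / 4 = -282.75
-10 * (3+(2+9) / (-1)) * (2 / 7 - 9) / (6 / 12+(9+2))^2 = -19520 / 3703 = -5.27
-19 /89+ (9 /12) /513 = -12907 /60876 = -0.21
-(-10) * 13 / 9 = 130 / 9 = 14.44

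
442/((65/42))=1428/5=285.60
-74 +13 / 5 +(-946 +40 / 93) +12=-467311 / 465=-1004.97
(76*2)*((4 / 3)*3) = 608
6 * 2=12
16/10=8/5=1.60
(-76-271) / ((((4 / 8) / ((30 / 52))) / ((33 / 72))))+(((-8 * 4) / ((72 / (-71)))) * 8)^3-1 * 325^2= 1211692897427 / 75816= 15982020.91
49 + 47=96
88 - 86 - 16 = -14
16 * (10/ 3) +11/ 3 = 57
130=130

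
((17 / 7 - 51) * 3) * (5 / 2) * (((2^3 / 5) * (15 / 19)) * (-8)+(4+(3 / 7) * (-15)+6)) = 2215950 / 931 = 2380.18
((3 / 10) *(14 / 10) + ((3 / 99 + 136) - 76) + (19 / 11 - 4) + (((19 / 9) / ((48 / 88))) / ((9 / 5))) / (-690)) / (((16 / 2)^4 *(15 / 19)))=20386093301 / 1133180928000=0.02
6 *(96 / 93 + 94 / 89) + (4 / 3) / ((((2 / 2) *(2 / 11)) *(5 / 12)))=415652 / 13795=30.13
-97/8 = -12.12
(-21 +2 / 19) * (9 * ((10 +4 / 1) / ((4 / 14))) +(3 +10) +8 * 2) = -186590 / 19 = -9820.53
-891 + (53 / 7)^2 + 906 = 3544 / 49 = 72.33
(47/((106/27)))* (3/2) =3807/212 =17.96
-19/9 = -2.11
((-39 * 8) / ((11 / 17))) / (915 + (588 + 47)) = -0.31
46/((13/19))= 874/13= 67.23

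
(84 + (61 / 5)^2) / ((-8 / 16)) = -465.68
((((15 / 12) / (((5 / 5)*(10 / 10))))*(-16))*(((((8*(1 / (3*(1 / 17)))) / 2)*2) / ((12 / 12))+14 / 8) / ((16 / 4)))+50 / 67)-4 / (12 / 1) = -62981 / 268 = -235.00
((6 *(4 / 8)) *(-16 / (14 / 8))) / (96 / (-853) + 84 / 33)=-450384 / 39949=-11.27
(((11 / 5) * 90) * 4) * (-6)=-4752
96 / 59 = 1.63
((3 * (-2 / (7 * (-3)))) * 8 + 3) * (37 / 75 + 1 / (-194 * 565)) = 30010663 / 11509050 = 2.61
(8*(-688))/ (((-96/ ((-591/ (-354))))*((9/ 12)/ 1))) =67768/ 531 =127.62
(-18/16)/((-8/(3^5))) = 2187/64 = 34.17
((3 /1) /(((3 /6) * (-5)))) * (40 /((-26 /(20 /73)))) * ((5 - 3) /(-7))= -0.14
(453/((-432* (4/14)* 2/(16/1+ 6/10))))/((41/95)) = -1666889/23616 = -70.58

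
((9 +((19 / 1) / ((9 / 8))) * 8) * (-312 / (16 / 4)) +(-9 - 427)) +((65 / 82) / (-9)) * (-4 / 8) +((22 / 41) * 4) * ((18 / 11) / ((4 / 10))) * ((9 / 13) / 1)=-223934395 / 19188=-11670.54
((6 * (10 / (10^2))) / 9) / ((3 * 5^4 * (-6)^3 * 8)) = -1 / 48600000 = -0.00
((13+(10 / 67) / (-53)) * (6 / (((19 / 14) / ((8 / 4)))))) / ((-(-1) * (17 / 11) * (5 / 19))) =85290744 / 301835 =282.57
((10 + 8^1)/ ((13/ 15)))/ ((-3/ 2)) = -180/ 13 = -13.85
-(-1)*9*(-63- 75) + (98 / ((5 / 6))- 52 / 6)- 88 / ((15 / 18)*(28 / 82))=-151444 / 105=-1442.32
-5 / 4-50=-205 / 4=-51.25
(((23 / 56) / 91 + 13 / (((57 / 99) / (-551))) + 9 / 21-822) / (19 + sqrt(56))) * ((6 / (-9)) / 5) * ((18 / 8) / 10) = 3852404337 / 155428000-202758123 * sqrt(14) / 77714000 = 15.02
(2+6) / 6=4 / 3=1.33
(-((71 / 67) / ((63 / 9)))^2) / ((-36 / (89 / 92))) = 448649 / 728510832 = 0.00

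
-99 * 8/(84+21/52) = -1248/133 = -9.38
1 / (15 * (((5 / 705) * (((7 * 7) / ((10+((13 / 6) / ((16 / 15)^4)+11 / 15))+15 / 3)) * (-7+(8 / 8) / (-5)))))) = -1608509999 / 3468165120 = -0.46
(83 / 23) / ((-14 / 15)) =-1245 / 322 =-3.87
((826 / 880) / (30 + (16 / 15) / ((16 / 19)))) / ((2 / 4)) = 177 / 2948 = 0.06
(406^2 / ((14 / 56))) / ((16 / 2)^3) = 41209 / 32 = 1287.78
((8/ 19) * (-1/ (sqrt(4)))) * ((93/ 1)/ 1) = -372/ 19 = -19.58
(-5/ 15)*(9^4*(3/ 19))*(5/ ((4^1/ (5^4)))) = -20503125/ 76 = -269777.96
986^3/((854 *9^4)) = 171.08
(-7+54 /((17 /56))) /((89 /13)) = 37765 /1513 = 24.96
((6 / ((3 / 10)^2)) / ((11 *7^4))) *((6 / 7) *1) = 400 / 184877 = 0.00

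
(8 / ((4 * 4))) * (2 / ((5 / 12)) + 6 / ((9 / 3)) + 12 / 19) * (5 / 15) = 353 / 285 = 1.24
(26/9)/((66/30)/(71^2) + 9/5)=65533/40842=1.60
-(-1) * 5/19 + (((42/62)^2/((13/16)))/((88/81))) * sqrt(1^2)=2044513/2611037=0.78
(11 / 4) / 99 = 1 / 36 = 0.03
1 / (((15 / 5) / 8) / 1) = 8 / 3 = 2.67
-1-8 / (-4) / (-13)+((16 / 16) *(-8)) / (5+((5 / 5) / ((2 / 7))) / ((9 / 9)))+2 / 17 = -437 / 221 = -1.98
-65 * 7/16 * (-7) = 3185/16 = 199.06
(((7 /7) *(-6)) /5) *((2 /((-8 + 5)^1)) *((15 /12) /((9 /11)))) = 11 /9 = 1.22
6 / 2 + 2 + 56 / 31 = 211 / 31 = 6.81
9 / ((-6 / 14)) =-21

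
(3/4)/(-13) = -3/52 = -0.06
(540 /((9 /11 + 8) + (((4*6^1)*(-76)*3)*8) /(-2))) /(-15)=-396 /240865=-0.00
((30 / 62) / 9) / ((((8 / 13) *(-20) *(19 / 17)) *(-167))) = 0.00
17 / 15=1.13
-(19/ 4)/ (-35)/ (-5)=-19/ 700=-0.03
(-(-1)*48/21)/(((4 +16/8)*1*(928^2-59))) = 8/18083625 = 0.00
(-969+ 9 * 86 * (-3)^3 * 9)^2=35740280601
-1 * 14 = -14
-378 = -378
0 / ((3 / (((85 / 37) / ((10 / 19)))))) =0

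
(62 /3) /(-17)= -62 /51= -1.22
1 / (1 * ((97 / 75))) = 75 / 97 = 0.77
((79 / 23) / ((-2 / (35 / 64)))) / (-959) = 395 / 403328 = 0.00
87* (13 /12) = 94.25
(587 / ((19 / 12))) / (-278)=-1.33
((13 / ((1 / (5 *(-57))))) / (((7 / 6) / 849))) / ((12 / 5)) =-15727725 / 14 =-1123408.93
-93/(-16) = 93/16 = 5.81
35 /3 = 11.67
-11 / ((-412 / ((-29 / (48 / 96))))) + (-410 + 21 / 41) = -3471613 / 8446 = -411.04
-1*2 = -2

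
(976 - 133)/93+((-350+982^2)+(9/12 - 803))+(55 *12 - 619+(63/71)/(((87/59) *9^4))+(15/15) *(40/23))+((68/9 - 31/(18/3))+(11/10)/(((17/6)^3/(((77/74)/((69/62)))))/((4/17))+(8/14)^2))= 30870634539830267751957121/32049213827987686500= 963225.95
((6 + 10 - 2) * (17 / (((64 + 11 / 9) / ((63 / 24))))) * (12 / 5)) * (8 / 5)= 539784 / 14675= 36.78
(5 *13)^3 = 274625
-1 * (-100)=100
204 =204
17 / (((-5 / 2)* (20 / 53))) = -18.02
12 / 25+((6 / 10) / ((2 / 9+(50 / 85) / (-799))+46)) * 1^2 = 0.49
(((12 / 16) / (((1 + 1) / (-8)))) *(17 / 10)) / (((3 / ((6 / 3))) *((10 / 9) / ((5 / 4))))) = -153 / 40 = -3.82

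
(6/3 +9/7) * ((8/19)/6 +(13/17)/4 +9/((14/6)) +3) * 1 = 4442197/189924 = 23.39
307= 307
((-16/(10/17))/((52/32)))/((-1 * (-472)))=-136/3835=-0.04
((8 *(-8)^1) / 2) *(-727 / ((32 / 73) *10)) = 53071 / 10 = 5307.10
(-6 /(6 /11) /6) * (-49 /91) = 77 /78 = 0.99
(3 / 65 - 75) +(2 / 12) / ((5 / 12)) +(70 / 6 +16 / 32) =-24331 / 390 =-62.39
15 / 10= 3 / 2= 1.50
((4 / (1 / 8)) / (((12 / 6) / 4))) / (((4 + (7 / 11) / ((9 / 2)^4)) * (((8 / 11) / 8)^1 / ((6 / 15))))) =25404192 / 360995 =70.37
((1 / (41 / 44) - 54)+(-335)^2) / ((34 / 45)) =206957475 / 1394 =148463.04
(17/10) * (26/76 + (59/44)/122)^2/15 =22047914873/1560355209600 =0.01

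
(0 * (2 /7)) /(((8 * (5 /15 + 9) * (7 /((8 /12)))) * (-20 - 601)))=0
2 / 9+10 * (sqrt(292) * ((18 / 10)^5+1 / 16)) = 2 / 9+947909 * sqrt(73) / 2500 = 3239.80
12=12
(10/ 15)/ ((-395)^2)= 2/ 468075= 0.00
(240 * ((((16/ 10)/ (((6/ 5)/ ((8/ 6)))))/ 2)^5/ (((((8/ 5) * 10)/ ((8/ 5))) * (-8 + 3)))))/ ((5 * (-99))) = 262144/ 48715425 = 0.01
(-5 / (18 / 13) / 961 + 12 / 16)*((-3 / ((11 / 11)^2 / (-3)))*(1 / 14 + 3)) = 1110131 / 53816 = 20.63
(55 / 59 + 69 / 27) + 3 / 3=2383 / 531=4.49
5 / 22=0.23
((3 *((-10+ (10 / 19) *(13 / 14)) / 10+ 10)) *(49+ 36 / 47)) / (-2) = -16889919 / 25004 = -675.49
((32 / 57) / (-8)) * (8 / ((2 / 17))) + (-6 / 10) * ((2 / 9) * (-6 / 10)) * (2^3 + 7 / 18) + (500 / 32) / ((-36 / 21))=-1807867 / 136800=-13.22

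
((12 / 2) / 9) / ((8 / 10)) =5 / 6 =0.83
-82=-82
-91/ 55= -1.65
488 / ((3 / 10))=1626.67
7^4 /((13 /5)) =12005 /13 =923.46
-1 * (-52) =52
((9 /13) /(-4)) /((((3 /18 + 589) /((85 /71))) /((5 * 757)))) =-1737315 /1305122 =-1.33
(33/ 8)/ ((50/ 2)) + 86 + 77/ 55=87.56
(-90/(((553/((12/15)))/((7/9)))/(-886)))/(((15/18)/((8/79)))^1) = 340224/31205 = 10.90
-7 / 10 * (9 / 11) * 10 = -63 / 11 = -5.73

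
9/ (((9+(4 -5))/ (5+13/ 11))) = 153/ 22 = 6.95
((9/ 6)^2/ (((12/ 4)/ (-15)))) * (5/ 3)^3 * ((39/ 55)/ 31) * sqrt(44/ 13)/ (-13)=125 * sqrt(143)/ 8866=0.17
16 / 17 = 0.94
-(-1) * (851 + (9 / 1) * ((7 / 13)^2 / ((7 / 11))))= 144512 / 169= 855.10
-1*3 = -3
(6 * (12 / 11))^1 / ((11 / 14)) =1008 / 121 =8.33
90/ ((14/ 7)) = 45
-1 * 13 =-13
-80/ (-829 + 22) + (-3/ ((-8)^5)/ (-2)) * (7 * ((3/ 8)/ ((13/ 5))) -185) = 591585355/ 5500305408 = 0.11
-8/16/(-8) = 0.06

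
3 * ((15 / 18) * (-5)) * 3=-37.50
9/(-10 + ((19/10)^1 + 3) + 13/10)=-45/19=-2.37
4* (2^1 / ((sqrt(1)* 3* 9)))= 8 / 27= 0.30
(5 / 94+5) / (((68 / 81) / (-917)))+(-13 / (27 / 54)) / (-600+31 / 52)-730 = -1245122310231 / 199232248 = -6249.60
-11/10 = -1.10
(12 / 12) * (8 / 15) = 8 / 15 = 0.53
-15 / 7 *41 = -615 / 7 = -87.86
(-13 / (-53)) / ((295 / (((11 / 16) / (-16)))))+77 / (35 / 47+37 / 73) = 528711852339 / 8593496320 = 61.52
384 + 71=455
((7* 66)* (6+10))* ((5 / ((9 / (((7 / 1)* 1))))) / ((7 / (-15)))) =-61600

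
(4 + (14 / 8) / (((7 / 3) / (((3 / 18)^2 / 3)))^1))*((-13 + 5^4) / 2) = 9809 / 8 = 1226.12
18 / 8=9 / 4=2.25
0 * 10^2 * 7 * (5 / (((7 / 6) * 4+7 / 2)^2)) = 0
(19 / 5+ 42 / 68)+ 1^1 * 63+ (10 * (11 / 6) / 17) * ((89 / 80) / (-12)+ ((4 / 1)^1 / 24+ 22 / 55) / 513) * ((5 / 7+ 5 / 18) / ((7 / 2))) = 746432495069 / 11076367680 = 67.39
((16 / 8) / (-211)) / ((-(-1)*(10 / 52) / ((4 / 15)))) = -208 / 15825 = -0.01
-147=-147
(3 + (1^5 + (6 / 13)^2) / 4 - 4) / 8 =-471 / 5408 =-0.09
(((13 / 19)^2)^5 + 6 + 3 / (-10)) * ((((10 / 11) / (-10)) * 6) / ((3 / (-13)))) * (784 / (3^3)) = 3575856693561194224 / 9104633392834485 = 392.75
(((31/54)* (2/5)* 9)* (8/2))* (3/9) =124/45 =2.76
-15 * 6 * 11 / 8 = -495 / 4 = -123.75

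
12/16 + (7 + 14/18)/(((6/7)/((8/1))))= 7921/108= 73.34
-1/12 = -0.08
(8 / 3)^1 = 8 / 3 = 2.67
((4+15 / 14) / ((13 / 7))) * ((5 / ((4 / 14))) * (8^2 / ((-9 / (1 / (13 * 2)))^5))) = -2485 / 570036489282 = -0.00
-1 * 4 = -4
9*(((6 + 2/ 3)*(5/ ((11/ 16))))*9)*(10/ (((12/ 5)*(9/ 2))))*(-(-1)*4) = 160000/ 11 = 14545.45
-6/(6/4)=-4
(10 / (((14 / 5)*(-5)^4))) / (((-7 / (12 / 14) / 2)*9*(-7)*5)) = 4 / 900375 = 0.00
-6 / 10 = -3 / 5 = -0.60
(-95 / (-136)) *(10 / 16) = 475 / 1088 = 0.44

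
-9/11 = -0.82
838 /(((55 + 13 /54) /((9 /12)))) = 33939 /2983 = 11.38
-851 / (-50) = 851 / 50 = 17.02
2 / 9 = 0.22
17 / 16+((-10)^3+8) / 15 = -15617 / 240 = -65.07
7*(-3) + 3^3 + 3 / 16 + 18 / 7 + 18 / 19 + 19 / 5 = 143707 / 10640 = 13.51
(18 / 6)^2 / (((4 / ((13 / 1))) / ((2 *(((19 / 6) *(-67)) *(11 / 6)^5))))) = -2665232999 / 10368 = -257063.37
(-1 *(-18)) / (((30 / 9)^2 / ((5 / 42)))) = 27 / 140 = 0.19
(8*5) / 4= 10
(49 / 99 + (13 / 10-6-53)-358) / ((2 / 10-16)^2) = -1.66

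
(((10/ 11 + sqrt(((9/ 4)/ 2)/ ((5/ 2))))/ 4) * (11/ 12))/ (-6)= -5/ 144 - 11 * sqrt(5)/ 960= -0.06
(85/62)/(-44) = -0.03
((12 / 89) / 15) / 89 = 4 / 39605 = 0.00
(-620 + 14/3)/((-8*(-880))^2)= -923/74342400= -0.00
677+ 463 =1140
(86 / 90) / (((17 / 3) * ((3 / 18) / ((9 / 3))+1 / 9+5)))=86 / 2635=0.03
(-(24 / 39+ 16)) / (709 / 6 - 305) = 1296 / 14573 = 0.09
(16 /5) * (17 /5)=272 /25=10.88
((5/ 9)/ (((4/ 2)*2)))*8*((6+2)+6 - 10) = 40/ 9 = 4.44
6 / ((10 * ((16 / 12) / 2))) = 0.90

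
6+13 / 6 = 49 / 6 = 8.17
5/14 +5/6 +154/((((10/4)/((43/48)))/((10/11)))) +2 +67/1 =1685/14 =120.36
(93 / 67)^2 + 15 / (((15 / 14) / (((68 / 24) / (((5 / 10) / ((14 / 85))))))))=1009579 / 67335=14.99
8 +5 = 13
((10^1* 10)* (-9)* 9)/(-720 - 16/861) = 1743525/154984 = 11.25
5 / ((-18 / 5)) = -25 / 18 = -1.39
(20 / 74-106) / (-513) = 1304 / 6327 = 0.21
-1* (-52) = 52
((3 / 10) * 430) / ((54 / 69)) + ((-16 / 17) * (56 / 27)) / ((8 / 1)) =151093 / 918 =164.59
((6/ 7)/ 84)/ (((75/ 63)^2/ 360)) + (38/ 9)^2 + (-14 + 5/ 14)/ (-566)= 1640173331/ 80230500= 20.44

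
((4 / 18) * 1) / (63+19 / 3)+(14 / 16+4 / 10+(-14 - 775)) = -614423 / 780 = -787.72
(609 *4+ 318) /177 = 15.56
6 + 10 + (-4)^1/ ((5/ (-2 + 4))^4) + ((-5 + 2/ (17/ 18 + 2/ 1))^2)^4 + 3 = 4727498879778465685396/ 38912306507100625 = 121491.10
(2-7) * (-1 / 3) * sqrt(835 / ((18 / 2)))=5 * sqrt(835) / 9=16.05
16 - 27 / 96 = 15.72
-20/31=-0.65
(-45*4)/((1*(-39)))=60/13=4.62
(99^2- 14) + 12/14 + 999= 75508/7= 10786.86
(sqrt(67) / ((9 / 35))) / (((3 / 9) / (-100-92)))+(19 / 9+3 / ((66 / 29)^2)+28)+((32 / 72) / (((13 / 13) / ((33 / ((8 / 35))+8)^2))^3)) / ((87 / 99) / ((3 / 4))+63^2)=74299712983182719075 / 53026947072-2240*sqrt(67)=1401150638.05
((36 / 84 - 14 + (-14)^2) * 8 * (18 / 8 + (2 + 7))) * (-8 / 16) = -57465 / 7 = -8209.29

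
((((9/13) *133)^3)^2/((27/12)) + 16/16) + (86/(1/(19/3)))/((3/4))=11765893010102869421/43441281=270845903694.76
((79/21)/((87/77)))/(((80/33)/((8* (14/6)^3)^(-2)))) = 2322837/17468523520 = 0.00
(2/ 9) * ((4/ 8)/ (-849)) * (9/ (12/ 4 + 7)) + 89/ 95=151103/ 161310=0.94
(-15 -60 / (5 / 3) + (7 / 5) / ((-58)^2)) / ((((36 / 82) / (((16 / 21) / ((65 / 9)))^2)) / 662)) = -745048334272 / 870540125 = -855.85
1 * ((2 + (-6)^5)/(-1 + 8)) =-7774/7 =-1110.57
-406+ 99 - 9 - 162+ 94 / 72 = -17161 / 36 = -476.69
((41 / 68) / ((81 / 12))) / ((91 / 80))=3280 / 41769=0.08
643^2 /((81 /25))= 127607.72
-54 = -54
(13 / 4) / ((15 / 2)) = 13 / 30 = 0.43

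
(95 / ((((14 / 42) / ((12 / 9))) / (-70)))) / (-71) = 374.65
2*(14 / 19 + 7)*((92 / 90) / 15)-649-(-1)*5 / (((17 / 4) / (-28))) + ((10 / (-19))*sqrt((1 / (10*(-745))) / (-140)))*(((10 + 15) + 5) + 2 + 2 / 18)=-49483439 / 72675-289*sqrt(10430) / 1783530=-680.90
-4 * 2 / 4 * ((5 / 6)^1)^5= -3125 / 3888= -0.80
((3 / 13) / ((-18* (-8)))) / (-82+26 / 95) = -95 / 4844736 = -0.00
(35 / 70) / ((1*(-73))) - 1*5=-731 / 146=-5.01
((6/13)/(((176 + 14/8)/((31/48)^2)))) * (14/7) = 961/443664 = 0.00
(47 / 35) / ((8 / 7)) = 47 / 40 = 1.18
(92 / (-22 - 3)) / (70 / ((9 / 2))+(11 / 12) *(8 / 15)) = -414 / 1805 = -0.23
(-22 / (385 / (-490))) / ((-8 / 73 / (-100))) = 25550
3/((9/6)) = 2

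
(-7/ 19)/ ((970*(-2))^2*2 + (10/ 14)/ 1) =-0.00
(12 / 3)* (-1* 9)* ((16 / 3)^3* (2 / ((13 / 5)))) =-163840 / 39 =-4201.03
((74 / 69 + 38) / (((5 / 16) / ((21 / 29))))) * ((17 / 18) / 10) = 1283296 / 150075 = 8.55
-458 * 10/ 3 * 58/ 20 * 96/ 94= -212512/ 47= -4521.53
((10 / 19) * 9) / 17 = 90 / 323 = 0.28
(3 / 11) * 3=9 / 11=0.82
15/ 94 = 0.16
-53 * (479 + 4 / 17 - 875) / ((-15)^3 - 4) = -356584 / 57443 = -6.21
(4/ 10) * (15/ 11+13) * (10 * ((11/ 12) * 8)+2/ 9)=209192/ 495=422.61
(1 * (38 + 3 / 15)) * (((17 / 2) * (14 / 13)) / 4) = 22729 / 260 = 87.42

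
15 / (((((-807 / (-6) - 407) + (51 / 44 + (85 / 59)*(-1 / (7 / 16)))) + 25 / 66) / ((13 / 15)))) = -708708 / 14951291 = -0.05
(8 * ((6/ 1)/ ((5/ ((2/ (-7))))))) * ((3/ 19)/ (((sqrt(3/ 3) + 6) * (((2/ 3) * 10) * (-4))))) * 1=54/ 23275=0.00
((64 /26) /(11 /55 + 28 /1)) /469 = 0.00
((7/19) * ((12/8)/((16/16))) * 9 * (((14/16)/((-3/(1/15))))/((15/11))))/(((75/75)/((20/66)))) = -49/2280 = -0.02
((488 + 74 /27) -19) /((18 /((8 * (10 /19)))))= 509480 /4617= 110.35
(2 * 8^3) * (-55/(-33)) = 5120/3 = 1706.67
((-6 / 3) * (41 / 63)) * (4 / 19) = -328 / 1197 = -0.27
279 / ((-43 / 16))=-4464 / 43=-103.81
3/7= 0.43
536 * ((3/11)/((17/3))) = 4824/187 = 25.80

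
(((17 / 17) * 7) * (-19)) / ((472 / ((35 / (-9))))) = 4655 / 4248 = 1.10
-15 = -15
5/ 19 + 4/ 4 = 24/ 19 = 1.26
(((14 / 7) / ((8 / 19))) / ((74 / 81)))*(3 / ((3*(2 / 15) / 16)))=23085 / 37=623.92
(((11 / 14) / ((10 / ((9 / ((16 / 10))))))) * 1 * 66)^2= 10673289 / 12544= 850.87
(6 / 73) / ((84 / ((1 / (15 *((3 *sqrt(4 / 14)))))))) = sqrt(14) / 91980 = 0.00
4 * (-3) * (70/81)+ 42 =854/27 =31.63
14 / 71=0.20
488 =488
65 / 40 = 13 / 8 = 1.62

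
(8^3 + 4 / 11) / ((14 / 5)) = 14090 / 77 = 182.99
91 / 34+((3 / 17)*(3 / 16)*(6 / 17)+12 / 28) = 50441 / 16184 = 3.12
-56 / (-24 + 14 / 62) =1736 / 737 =2.36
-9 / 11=-0.82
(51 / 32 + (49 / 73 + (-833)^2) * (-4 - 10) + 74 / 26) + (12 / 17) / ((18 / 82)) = -15045425799971 / 1548768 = -9714447.74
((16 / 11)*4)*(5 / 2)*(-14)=-2240 / 11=-203.64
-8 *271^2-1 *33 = -587561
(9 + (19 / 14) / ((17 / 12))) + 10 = 2375 / 119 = 19.96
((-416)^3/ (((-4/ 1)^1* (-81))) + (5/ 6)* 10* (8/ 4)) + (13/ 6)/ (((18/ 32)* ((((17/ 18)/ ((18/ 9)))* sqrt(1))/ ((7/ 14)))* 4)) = -305938654/ 1377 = -222177.67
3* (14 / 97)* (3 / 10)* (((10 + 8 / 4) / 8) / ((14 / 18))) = 243 / 970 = 0.25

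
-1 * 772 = -772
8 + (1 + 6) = 15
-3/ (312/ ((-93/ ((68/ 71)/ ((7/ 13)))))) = 46221/ 91936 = 0.50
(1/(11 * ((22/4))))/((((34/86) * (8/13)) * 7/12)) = 1677/14399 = 0.12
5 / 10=1 / 2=0.50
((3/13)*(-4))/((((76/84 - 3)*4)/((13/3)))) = 21/44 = 0.48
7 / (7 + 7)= 1 / 2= 0.50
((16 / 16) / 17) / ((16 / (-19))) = -19 / 272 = -0.07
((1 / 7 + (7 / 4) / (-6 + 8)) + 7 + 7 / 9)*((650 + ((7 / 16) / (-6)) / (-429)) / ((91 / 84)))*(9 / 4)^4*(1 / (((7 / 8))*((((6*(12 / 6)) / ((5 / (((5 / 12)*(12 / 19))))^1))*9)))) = 141905686707 / 5218304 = 27193.83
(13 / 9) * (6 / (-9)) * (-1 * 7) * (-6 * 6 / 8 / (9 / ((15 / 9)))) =-455 / 81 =-5.62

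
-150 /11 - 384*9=-38166 /11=-3469.64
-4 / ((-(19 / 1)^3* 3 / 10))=40 / 20577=0.00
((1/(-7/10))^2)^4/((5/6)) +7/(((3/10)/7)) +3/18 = 184.32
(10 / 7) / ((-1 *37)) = -10 / 259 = -0.04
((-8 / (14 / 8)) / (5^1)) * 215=-1376 / 7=-196.57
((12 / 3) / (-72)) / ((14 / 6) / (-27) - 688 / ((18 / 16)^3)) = 81 / 704638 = 0.00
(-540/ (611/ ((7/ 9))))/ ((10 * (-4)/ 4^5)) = 10752/ 611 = 17.60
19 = 19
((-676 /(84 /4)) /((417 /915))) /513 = -206180 /1497447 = -0.14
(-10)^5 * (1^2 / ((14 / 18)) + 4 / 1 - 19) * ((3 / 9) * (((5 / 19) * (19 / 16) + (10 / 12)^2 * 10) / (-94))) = -104500000 / 2961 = -35292.13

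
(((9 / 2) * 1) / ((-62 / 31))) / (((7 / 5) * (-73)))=45 / 2044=0.02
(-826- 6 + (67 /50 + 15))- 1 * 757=-78633 /50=-1572.66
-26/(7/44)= -1144/7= -163.43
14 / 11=1.27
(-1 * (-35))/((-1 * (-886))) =35/886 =0.04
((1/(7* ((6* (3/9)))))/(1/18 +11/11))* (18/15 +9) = 459/665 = 0.69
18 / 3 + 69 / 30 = 83 / 10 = 8.30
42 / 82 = 21 / 41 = 0.51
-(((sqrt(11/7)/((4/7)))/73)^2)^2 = -5929/7269949696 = -0.00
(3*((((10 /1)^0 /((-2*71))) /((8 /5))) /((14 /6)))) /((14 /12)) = -135 /27832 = -0.00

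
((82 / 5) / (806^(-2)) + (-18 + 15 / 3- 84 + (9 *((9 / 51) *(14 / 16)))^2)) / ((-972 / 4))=-985275939437 / 22472640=-43843.36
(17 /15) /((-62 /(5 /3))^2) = 85 /103788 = 0.00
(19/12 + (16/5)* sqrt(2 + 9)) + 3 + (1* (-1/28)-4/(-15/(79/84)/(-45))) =-283/42 + 16* sqrt(11)/5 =3.88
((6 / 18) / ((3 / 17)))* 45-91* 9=-734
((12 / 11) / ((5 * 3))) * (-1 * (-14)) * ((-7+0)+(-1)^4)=-336 / 55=-6.11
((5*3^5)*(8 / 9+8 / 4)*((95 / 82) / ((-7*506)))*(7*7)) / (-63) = 0.89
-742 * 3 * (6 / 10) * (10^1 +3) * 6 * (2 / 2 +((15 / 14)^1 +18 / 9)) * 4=-8482968 / 5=-1696593.60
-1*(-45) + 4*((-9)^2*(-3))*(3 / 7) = -371.57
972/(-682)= -1.43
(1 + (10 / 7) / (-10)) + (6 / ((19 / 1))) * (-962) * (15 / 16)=-151059 / 532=-283.95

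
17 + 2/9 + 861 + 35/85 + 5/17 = 878.93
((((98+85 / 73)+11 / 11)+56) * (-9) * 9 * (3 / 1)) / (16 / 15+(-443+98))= 110.34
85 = 85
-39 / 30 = -13 / 10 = -1.30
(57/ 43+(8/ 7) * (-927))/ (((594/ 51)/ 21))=-1804771/ 946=-1907.79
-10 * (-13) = 130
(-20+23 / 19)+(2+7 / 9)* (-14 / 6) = -12964 / 513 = -25.27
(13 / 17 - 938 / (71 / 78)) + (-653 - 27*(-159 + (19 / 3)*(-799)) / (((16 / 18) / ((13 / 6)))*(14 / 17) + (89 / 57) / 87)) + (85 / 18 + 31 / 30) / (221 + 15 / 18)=3705891726737965616 / 9396702682455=394382.14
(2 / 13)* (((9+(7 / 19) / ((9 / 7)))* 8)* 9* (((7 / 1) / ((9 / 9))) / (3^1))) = 177856 / 741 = 240.02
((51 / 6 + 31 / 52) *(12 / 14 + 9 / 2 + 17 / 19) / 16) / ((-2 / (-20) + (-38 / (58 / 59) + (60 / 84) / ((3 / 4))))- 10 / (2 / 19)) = -342170565 / 12765766208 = -0.03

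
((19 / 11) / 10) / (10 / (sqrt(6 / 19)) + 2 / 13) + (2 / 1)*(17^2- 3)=3211*sqrt(114) / 3531836 + 5050524739 / 8829590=572.01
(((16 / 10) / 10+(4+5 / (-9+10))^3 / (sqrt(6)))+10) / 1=307.77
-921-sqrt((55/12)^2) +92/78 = -48069/52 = -924.40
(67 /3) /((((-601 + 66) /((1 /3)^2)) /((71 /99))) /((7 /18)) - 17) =-33299 /25766337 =-0.00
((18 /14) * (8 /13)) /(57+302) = 72 /32669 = 0.00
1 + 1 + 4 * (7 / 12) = 13 / 3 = 4.33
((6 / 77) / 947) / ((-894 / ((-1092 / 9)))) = 52 / 4656399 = 0.00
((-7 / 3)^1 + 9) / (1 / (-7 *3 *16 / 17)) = -2240 / 17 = -131.76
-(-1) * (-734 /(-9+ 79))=-367 /35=-10.49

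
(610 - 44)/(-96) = -283/48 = -5.90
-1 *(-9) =9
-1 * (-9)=9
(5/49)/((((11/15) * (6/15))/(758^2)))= 107730750/539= 199871.52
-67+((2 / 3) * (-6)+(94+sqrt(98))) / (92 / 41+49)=-137077 / 2101+287 * sqrt(2) / 2101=-65.05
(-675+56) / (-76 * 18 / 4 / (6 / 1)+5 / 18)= 11142 / 1021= 10.91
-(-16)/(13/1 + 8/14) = 112/95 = 1.18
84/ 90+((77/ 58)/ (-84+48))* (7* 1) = 7049/ 10440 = 0.68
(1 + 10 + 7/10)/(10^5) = 117/1000000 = 0.00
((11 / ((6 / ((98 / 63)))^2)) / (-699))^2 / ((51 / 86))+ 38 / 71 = 503227900552684 / 940238289232461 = 0.54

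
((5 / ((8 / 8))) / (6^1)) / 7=5 / 42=0.12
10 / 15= 2 / 3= 0.67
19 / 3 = 6.33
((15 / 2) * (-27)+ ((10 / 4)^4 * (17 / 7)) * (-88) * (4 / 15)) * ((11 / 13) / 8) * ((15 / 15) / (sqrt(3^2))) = -1122055 / 13104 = -85.63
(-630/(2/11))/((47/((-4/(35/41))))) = 345.45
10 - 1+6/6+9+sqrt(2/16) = sqrt(2)/4+19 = 19.35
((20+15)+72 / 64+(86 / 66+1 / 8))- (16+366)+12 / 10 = -226543 / 660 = -343.25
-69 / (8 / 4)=-69 / 2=-34.50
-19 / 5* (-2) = 38 / 5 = 7.60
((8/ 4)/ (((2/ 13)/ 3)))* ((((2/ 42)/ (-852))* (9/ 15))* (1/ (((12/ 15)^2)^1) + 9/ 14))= -0.00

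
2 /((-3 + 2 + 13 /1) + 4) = 1 /8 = 0.12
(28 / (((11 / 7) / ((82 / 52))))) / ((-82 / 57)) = -2793 / 143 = -19.53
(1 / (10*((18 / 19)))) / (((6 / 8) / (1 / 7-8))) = -209 / 189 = -1.11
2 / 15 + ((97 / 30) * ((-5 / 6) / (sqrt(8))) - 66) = -988 / 15 - 97 * sqrt(2) / 144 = -66.82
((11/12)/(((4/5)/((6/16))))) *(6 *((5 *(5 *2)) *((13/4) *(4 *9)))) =482625/32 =15082.03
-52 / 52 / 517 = -1 / 517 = -0.00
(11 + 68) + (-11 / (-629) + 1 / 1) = 50331 / 629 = 80.02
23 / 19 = 1.21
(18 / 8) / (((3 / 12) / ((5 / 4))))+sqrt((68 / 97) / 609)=2 * sqrt(1004241) / 59073+45 / 4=11.28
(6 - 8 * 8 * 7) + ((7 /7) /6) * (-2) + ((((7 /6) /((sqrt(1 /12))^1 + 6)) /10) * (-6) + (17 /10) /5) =-28582429 /64650 + 7 * sqrt(3) /2155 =-442.10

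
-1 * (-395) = 395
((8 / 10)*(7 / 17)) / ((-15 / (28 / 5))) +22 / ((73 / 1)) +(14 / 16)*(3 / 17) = 1239019 / 3723000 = 0.33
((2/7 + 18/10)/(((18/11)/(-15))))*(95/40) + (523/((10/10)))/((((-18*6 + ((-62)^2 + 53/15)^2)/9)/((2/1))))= -50816786216333/1119137399184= -45.41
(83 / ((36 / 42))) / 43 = 581 / 258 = 2.25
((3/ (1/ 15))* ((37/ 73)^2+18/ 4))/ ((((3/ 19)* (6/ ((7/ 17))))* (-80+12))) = -1.37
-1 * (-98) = 98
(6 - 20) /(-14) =1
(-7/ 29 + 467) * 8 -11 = 107969/ 29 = 3723.07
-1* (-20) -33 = -13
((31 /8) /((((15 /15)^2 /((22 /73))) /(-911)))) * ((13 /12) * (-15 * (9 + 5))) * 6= 424038615 /292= 1452187.04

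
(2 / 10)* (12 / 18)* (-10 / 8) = -1 / 6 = -0.17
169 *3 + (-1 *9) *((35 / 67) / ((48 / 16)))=33864 / 67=505.43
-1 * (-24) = 24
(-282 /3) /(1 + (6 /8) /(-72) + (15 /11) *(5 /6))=-44.22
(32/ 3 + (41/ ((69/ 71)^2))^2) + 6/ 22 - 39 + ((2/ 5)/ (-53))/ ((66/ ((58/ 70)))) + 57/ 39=5077908732414101/ 2733088114575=1857.94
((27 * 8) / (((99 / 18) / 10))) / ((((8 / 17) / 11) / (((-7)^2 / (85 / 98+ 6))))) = 44082360 / 673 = 65501.28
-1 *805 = -805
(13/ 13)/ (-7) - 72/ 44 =-137/ 77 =-1.78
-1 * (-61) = 61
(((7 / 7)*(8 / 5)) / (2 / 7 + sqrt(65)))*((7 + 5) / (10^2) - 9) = 24864 / 397625 - 87024*sqrt(65) / 397625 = -1.70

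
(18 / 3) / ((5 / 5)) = 6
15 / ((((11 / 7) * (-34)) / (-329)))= 92.37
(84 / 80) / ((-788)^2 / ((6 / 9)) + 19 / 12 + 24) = 9 / 7983785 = 0.00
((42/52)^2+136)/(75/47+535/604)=655599569/11905205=55.07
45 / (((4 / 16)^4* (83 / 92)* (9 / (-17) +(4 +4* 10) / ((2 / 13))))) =783360 / 17513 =44.73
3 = 3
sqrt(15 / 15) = 1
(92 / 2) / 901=46 / 901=0.05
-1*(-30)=30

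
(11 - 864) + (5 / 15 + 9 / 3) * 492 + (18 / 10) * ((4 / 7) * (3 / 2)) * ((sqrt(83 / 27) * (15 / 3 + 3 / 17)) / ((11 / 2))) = 96 * sqrt(249) / 595 + 787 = 789.55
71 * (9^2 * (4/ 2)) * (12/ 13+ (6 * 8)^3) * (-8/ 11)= -132292139328/ 143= -925119855.44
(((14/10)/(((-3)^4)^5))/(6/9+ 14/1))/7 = 1/255697522740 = 0.00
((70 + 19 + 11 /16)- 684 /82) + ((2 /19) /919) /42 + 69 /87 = 572981249839 /6975739344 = 82.14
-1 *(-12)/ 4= 3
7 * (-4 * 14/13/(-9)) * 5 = 1960/117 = 16.75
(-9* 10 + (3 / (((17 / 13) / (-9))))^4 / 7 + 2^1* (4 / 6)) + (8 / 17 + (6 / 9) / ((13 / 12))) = 589964021833 / 22801233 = 25874.22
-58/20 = -29/10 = -2.90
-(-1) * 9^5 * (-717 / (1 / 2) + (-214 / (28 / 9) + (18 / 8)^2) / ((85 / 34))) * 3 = -72392361579 / 280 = -258544148.50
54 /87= 18 /29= 0.62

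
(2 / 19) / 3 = 2 / 57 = 0.04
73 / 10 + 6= 133 / 10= 13.30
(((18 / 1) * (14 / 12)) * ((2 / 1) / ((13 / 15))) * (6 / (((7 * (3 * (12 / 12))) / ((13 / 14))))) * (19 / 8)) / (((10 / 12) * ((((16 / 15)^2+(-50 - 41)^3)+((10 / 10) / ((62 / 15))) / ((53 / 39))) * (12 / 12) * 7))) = -189643275 / 27300435554441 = -0.00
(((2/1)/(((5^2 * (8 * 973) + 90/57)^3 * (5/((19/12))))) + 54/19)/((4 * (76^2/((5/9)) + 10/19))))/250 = 81886987903812961816099/299568684274220871615732000000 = 0.00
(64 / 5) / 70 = 32 / 175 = 0.18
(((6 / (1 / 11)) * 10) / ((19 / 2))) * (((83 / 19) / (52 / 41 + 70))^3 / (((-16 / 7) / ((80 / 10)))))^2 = 4185337301783896914618655 / 92726790035015571373047161376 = 0.00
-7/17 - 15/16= -367/272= -1.35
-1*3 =-3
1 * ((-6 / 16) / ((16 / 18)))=-27 / 64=-0.42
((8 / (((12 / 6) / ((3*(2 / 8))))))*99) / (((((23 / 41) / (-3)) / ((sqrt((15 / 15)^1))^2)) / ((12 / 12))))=-36531 / 23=-1588.30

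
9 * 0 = 0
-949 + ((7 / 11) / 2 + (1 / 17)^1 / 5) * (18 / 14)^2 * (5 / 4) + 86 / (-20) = -349153631 / 366520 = -952.62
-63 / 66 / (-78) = 7 / 572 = 0.01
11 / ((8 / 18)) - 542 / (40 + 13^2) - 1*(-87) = 109.16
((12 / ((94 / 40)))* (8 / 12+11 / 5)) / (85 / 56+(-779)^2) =38528 / 1597209507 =0.00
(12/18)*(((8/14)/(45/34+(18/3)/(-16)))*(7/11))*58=63104/4257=14.82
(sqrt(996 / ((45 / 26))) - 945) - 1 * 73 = -994.01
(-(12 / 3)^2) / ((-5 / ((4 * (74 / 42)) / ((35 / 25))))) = 2368 / 147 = 16.11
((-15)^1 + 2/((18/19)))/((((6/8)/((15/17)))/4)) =-9280/153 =-60.65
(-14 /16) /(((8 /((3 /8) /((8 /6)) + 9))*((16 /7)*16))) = -14553 /524288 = -0.03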